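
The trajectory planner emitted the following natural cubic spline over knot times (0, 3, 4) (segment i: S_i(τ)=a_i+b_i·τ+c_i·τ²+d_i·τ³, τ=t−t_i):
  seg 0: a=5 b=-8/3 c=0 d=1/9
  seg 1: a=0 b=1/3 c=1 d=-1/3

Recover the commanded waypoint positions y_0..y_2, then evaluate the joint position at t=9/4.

y_0 = S_0(0) = a_0 = 5
y_1 = S_1(0) = a_1 = 0
y_2 = S_1(1) = 1
t_q=9/4 is in segment 0 (τ=9/4); S_0(τ)=17/64

y_0=5 y_1=0 y_2=1
S(9/4) = 17/64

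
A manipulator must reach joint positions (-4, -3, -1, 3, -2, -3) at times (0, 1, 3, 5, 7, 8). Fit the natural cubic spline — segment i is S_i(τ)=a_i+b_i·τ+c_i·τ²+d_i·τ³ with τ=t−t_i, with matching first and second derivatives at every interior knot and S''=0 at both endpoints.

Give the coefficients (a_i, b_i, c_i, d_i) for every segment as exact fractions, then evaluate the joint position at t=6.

Δ: Δ0=1, Δ1=1, Δ2=2, Δ3=-5/2, Δ4=-1
row 1: diag=6, rhs=0; c'=1/3, d'=0
row 2: denom=8−2·1/3=22/3; d'=(6−2·0)/(22/3)=9/11
row 3: denom=8−2·3/11=82/11; d'=(-27−2·9/11)/(82/11)=-315/82
row 4: denom=6−2·11/41=224/41; d'=(9−2·-315/82)/(224/41)=171/56
back: M4=171/56
back: M3=-315/82−11/41·171/56=-261/56
back: M2=9/11−3/11·-261/56=117/56
back: M1=0−1/3·117/56=-39/56
M: M0=0, M1=-39/56, M2=117/56, M3=-261/56, M4=171/56, M5=0
seg 0: a=-4, c=M0/2=0, d=(M1−M0)/(6·1)=-13/112, b=Δ0−h0·(2M0+M1)/6=125/112
seg 1: a=-3, c=M1/2=-39/112, d=(M2−M1)/(6·2)=13/56, b=Δ1−h1·(2M1+M2)/6=43/56
seg 2: a=-1, c=M2/2=117/112, d=(M3−M2)/(6·2)=-9/16, b=Δ2−h2·(2M2+M3)/6=121/56
seg 3: a=3, c=M3/2=-261/112, d=(M4−M3)/(6·2)=9/14, b=Δ3−h3·(2M3+M4)/6=-23/56
seg 4: a=-2, c=M4/2=171/112, d=(M5−M4)/(6·1)=-57/112, b=Δ4−h4·(2M4+M5)/6=-113/56
t_q=6 → seg 3, τ=1; S=3+-23/56·τ+-261/112·τ²+9/14·τ³=101/112

  seg 0: a=-4 b=125/112 c=0 d=-13/112
  seg 1: a=-3 b=43/56 c=-39/112 d=13/56
  seg 2: a=-1 b=121/56 c=117/112 d=-9/16
  seg 3: a=3 b=-23/56 c=-261/112 d=9/14
  seg 4: a=-2 b=-113/56 c=171/112 d=-57/112
S(6) = 101/112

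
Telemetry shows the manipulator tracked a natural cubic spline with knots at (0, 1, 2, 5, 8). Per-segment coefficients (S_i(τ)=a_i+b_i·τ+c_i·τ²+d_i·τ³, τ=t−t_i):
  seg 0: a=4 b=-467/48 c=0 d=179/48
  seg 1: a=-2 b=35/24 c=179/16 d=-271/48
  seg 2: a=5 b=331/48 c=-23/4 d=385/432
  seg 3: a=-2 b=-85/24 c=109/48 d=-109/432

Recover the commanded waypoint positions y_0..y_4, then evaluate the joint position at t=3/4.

y_0 = S_0(0) = a_0 = 4
y_1 = S_1(0) = a_1 = -2
y_2 = S_2(0) = a_2 = 5
y_3 = S_3(0) = a_3 = -2
y_4 = S_3(3) = 1
t_q=3/4 is in segment 0 (τ=3/4); S_0(τ)=-1765/1024

y_0=4 y_1=-2 y_2=5 y_3=-2 y_4=1
S(3/4) = -1765/1024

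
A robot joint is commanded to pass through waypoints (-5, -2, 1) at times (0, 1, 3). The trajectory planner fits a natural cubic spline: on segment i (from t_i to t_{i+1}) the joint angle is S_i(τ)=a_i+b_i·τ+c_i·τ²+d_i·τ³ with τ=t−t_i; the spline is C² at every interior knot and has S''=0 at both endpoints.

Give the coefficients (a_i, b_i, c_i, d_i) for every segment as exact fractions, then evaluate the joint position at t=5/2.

Δ: Δ0=3, Δ1=3/2
row 1: diag=6, rhs=-9; c'=1/3, d'=-3/2
back: M1=-3/2
M: M0=0, M1=-3/2, M2=0
seg 0: a=-5, c=M0/2=0, d=(M1−M0)/(6·1)=-1/4, b=Δ0−h0·(2M0+M1)/6=13/4
seg 1: a=-2, c=M1/2=-3/4, d=(M2−M1)/(6·2)=1/8, b=Δ1−h1·(2M1+M2)/6=5/2
t_q=5/2 → seg 1, τ=3/2; S=-2+5/2·τ+-3/4·τ²+1/8·τ³=31/64

  seg 0: a=-5 b=13/4 c=0 d=-1/4
  seg 1: a=-2 b=5/2 c=-3/4 d=1/8
S(5/2) = 31/64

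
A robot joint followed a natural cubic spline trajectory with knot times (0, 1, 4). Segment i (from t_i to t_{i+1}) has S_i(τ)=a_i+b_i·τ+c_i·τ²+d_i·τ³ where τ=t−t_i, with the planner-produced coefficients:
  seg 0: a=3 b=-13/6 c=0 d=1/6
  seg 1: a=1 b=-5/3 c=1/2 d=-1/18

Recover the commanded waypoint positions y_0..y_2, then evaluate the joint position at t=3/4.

y_0 = S_0(0) = a_0 = 3
y_1 = S_1(0) = a_1 = 1
y_2 = S_1(3) = -1
t_q=3/4 is in segment 0 (τ=3/4); S_0(τ)=185/128

y_0=3 y_1=1 y_2=-1
S(3/4) = 185/128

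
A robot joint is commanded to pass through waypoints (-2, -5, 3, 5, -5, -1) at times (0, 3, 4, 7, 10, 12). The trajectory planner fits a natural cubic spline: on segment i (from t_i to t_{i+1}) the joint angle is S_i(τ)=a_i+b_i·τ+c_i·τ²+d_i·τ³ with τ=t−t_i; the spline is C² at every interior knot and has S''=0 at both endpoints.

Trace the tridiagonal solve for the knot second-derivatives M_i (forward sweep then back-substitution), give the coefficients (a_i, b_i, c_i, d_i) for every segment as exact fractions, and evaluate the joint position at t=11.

  seg 0: a=-2 b=-9919/2091 c=0 d=7828/18819
  seg 1: a=-5 b=13565/2091 c=7828/2091 d=-1555/697
  seg 2: a=3 b=15226/2091 c=-6167/2091 d=4669/18819
  seg 3: a=5 b=-457/123 c=-1498/2091 d=5293/18819
  seg 4: a=-5 b=-878/2091 c=1265/697 d=-1265/4182
S(11) = -5447/1394

Δ: Δ0=-1, Δ1=8, Δ2=2/3, Δ3=-10/3, Δ4=2
row 1: diag=8, rhs=54; c'=1/8, d'=27/4
row 2: denom=8−1·1/8=63/8; d'=(-44−1·27/4)/(63/8)=-58/9
row 3: denom=12−3·8/21=76/7; d'=(-24−3·-58/9)/(76/7)=-49/114
row 4: denom=10−3·21/76=697/76; d'=(32−3·-49/114)/(697/76)=2530/697
back: M4=2530/697
back: M3=-49/114−21/76·2530/697=-2996/2091
back: M2=-58/9−8/21·-2996/2091=-12334/2091
back: M1=27/4−1/8·-12334/2091=15656/2091
M: M0=0, M1=15656/2091, M2=-12334/2091, M3=-2996/2091, M4=2530/697, M5=0
seg 0: a=-2, c=M0/2=0, d=(M1−M0)/(6·3)=7828/18819, b=Δ0−h0·(2M0+M1)/6=-9919/2091
seg 1: a=-5, c=M1/2=7828/2091, d=(M2−M1)/(6·1)=-1555/697, b=Δ1−h1·(2M1+M2)/6=13565/2091
seg 2: a=3, c=M2/2=-6167/2091, d=(M3−M2)/(6·3)=4669/18819, b=Δ2−h2·(2M2+M3)/6=15226/2091
seg 3: a=5, c=M3/2=-1498/2091, d=(M4−M3)/(6·3)=5293/18819, b=Δ3−h3·(2M3+M4)/6=-457/123
seg 4: a=-5, c=M4/2=1265/697, d=(M5−M4)/(6·2)=-1265/4182, b=Δ4−h4·(2M4+M5)/6=-878/2091
t_q=11 → seg 4, τ=1; S=-5+-878/2091·τ+1265/697·τ²+-1265/4182·τ³=-5447/1394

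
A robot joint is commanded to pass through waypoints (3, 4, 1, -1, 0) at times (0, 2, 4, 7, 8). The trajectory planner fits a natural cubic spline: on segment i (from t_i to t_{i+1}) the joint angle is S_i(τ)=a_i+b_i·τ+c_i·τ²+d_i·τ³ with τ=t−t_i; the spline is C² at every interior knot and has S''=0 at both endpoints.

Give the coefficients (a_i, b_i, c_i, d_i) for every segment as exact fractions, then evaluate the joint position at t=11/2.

  seg 0: a=3 b=419/402 c=0 d=-109/804
  seg 1: a=4 b=-235/402 c=-109/134 d=143/804
  seg 2: a=1 b=-685/402 c=17/67 d=37/1206
  seg 3: a=-1 b=130/201 c=71/134 d=-71/402
S(11/2) = -945/1072

Δ: Δ0=1/2, Δ1=-3/2, Δ2=-2/3, Δ3=1
row 1: diag=8, rhs=-12; c'=1/4, d'=-3/2
row 2: denom=10−2·1/4=19/2; d'=(5−2·-3/2)/(19/2)=16/19
row 3: denom=8−3·6/19=134/19; d'=(10−3·16/19)/(134/19)=71/67
back: M3=71/67
back: M2=16/19−6/19·71/67=34/67
back: M1=-3/2−1/4·34/67=-109/67
M: M0=0, M1=-109/67, M2=34/67, M3=71/67, M4=0
seg 0: a=3, c=M0/2=0, d=(M1−M0)/(6·2)=-109/804, b=Δ0−h0·(2M0+M1)/6=419/402
seg 1: a=4, c=M1/2=-109/134, d=(M2−M1)/(6·2)=143/804, b=Δ1−h1·(2M1+M2)/6=-235/402
seg 2: a=1, c=M2/2=17/67, d=(M3−M2)/(6·3)=37/1206, b=Δ2−h2·(2M2+M3)/6=-685/402
seg 3: a=-1, c=M3/2=71/134, d=(M4−M3)/(6·1)=-71/402, b=Δ3−h3·(2M3+M4)/6=130/201
t_q=11/2 → seg 2, τ=3/2; S=1+-685/402·τ+17/67·τ²+37/1206·τ³=-945/1072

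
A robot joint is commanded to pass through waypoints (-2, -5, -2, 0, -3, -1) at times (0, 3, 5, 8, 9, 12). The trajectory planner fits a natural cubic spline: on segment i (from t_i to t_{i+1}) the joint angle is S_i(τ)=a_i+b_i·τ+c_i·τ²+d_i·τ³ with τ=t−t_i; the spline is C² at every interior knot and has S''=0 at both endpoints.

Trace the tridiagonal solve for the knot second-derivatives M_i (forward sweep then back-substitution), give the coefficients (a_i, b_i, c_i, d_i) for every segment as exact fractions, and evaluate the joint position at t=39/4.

  seg 0: a=-2 b=-513/296 c=0 d=217/2664
  seg 1: a=-5 b=69/148 c=217/296 d=-4/37
  seg 2: a=-2 b=311/148 c=25/296 d=-1499/7992
  seg 3: a=0 b=-727/296 c=-178/111 d=941/888
  seg 4: a=-3 b=-1103/444 c=1399/888 d=-1399/7992
S(39/4) = -76739/18944

Δ: Δ0=-1, Δ1=3/2, Δ2=2/3, Δ3=-3, Δ4=2/3
row 1: diag=10, rhs=15; c'=1/5, d'=3/2
row 2: denom=10−2·1/5=48/5; d'=(-5−2·3/2)/(48/5)=-5/6
row 3: denom=8−3·5/16=113/16; d'=(-22−3·-5/6)/(113/16)=-312/113
row 4: denom=8−1·16/113=888/113; d'=(22−1·-312/113)/(888/113)=1399/444
back: M4=1399/444
back: M3=-312/113−16/113·1399/444=-356/111
back: M2=-5/6−5/16·-356/111=25/148
back: M1=3/2−1/5·25/148=217/148
M: M0=0, M1=217/148, M2=25/148, M3=-356/111, M4=1399/444, M5=0
seg 0: a=-2, c=M0/2=0, d=(M1−M0)/(6·3)=217/2664, b=Δ0−h0·(2M0+M1)/6=-513/296
seg 1: a=-5, c=M1/2=217/296, d=(M2−M1)/(6·2)=-4/37, b=Δ1−h1·(2M1+M2)/6=69/148
seg 2: a=-2, c=M2/2=25/296, d=(M3−M2)/(6·3)=-1499/7992, b=Δ2−h2·(2M2+M3)/6=311/148
seg 3: a=0, c=M3/2=-178/111, d=(M4−M3)/(6·1)=941/888, b=Δ3−h3·(2M3+M4)/6=-727/296
seg 4: a=-3, c=M4/2=1399/888, d=(M5−M4)/(6·3)=-1399/7992, b=Δ4−h4·(2M4+M5)/6=-1103/444
t_q=39/4 → seg 4, τ=3/4; S=-3+-1103/444·τ+1399/888·τ²+-1399/7992·τ³=-76739/18944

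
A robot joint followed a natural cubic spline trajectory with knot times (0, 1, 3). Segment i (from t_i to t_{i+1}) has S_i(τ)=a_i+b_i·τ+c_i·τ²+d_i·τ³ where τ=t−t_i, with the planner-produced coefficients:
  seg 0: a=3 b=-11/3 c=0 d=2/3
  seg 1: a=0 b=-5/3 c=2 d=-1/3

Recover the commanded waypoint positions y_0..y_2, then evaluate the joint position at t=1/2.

y_0 = S_0(0) = a_0 = 3
y_1 = S_1(0) = a_1 = 0
y_2 = S_1(2) = 2
t_q=1/2 is in segment 0 (τ=1/2); S_0(τ)=5/4

y_0=3 y_1=0 y_2=2
S(1/2) = 5/4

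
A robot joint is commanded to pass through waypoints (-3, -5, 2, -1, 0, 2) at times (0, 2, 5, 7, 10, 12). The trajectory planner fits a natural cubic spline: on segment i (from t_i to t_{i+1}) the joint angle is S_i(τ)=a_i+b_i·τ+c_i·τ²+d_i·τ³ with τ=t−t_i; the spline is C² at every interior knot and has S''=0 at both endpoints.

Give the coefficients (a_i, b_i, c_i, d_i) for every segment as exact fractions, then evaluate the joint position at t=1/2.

  seg 0: a=-3 b=-15970/7881 c=0 d=8089/31524
  seg 1: a=-5 b=8297/7881 c=8089/5254 d=-17539/47286
  seg 2: a=2 b=4345/15762 c=-4725/2627 d=97/213
  seg 3: a=-1 b=-22919/15762 c=2453/2627 d=-5327/47286
  seg 4: a=0 b=8723/7881 c=-421/5254 d=421/31524
S(1/2) = -334669/84064

Δ: Δ0=-1, Δ1=7/3, Δ2=-3/2, Δ3=1/3, Δ4=1
row 1: diag=10, rhs=20; c'=3/10, d'=2
row 2: denom=10−3·3/10=91/10; d'=(-23−3·2)/(91/10)=-290/91
row 3: denom=10−2·20/91=870/91; d'=(11−2·-290/91)/(870/91)=527/290
row 4: denom=10−3·91/290=2627/290; d'=(4−3·527/290)/(2627/290)=-421/2627
back: M4=-421/2627
back: M3=527/290−91/290·-421/2627=4906/2627
back: M2=-290/91−20/91·4906/2627=-9450/2627
back: M1=2−3/10·-9450/2627=8089/2627
M: M0=0, M1=8089/2627, M2=-9450/2627, M3=4906/2627, M4=-421/2627, M5=0
seg 0: a=-3, c=M0/2=0, d=(M1−M0)/(6·2)=8089/31524, b=Δ0−h0·(2M0+M1)/6=-15970/7881
seg 1: a=-5, c=M1/2=8089/5254, d=(M2−M1)/(6·3)=-17539/47286, b=Δ1−h1·(2M1+M2)/6=8297/7881
seg 2: a=2, c=M2/2=-4725/2627, d=(M3−M2)/(6·2)=97/213, b=Δ2−h2·(2M2+M3)/6=4345/15762
seg 3: a=-1, c=M3/2=2453/2627, d=(M4−M3)/(6·3)=-5327/47286, b=Δ3−h3·(2M3+M4)/6=-22919/15762
seg 4: a=0, c=M4/2=-421/5254, d=(M5−M4)/(6·2)=421/31524, b=Δ4−h4·(2M4+M5)/6=8723/7881
t_q=1/2 → seg 0, τ=1/2; S=-3+-15970/7881·τ+0·τ²+8089/31524·τ³=-334669/84064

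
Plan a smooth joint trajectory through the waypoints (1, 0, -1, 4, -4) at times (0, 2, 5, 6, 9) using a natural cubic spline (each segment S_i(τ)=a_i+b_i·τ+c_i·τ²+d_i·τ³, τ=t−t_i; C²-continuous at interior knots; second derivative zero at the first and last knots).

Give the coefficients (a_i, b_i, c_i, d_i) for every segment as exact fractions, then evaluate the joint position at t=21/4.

Δ: Δ0=-1/2, Δ1=-1/3, Δ2=5, Δ3=-8/3
row 1: diag=10, rhs=1; c'=3/10, d'=1/10
row 2: denom=8−3·3/10=71/10; d'=(32−3·1/10)/(71/10)=317/71
row 3: denom=8−1·10/71=558/71; d'=(-46−1·317/71)/(558/71)=-3583/558
back: M3=-3583/558
back: M2=317/71−10/71·-3583/558=1498/279
back: M1=1/10−3/10·1498/279=-281/186
M: M0=0, M1=-281/186, M2=1498/279, M3=-3583/558, M4=0
seg 0: a=1, c=M0/2=0, d=(M1−M0)/(6·2)=-281/2232, b=Δ0−h0·(2M0+M1)/6=1/279
seg 1: a=0, c=M1/2=-281/372, d=(M2−M1)/(6·3)=3839/10044, b=Δ1−h1·(2M1+M2)/6=-841/558
seg 2: a=-1, c=M2/2=749/279, d=(M3−M2)/(6·1)=-731/372, b=Δ2−h2·(2M2+M3)/6=4777/1116
seg 3: a=4, c=M3/2=-3583/1116, d=(M4−M3)/(6·3)=3583/10044, b=Δ3−h3·(2M3+M4)/6=2095/558
t_q=21/4 → seg 2, τ=1/4; S=-1+4777/1116·τ+749/279·τ²+-731/372·τ³=4933/23808

  seg 0: a=1 b=1/279 c=0 d=-281/2232
  seg 1: a=0 b=-841/558 c=-281/372 d=3839/10044
  seg 2: a=-1 b=4777/1116 c=749/279 d=-731/372
  seg 3: a=4 b=2095/558 c=-3583/1116 d=3583/10044
S(21/4) = 4933/23808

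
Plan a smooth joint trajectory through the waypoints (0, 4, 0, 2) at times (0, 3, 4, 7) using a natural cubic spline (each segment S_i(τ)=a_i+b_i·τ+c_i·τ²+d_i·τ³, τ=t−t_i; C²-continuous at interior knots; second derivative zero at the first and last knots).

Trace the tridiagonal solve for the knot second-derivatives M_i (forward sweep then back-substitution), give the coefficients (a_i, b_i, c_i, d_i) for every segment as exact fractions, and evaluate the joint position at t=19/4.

  seg 0: a=0 b=226/63 c=0 d=-142/567
  seg 1: a=4 b=-200/63 c=-142/63 d=10/7
  seg 2: a=0 b=-214/63 c=128/63 d=-128/567
S(19/4) = -3/2

Δ: Δ0=4/3, Δ1=-4, Δ2=2/3
row 1: diag=8, rhs=-32; c'=1/8, d'=-4
row 2: denom=8−1·1/8=63/8; d'=(28−1·-4)/(63/8)=256/63
back: M2=256/63
back: M1=-4−1/8·256/63=-284/63
M: M0=0, M1=-284/63, M2=256/63, M3=0
seg 0: a=0, c=M0/2=0, d=(M1−M0)/(6·3)=-142/567, b=Δ0−h0·(2M0+M1)/6=226/63
seg 1: a=4, c=M1/2=-142/63, d=(M2−M1)/(6·1)=10/7, b=Δ1−h1·(2M1+M2)/6=-200/63
seg 2: a=0, c=M2/2=128/63, d=(M3−M2)/(6·3)=-128/567, b=Δ2−h2·(2M2+M3)/6=-214/63
t_q=19/4 → seg 2, τ=3/4; S=0+-214/63·τ+128/63·τ²+-128/567·τ³=-3/2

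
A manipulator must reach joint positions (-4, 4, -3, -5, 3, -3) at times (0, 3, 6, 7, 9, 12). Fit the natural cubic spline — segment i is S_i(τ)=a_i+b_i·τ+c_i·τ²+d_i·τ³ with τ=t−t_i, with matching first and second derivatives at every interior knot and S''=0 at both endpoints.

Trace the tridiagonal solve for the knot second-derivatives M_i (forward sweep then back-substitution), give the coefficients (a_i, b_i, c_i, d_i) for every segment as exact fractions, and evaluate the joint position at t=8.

  seg 0: a=-4 b=3127/792 c=0 d=-1015/7128
  seg 1: a=4 b=41/396 c=-1015/792 d=1115/7128
  seg 2: a=-3 b=-2663/792 c=25/198 d=89/72
  seg 3: a=-5 b=79/132 c=3037/792 d=-845/792
  seg 4: a=3 b=1241/396 c=-2033/792 d=2033/7128
S(8) = -647/396

Δ: Δ0=8/3, Δ1=-7/3, Δ2=-2, Δ3=4, Δ4=-2
row 1: diag=12, rhs=-30; c'=1/4, d'=-5/2
row 2: denom=8−3·1/4=29/4; d'=(2−3·-5/2)/(29/4)=38/29
row 3: denom=6−1·4/29=170/29; d'=(36−1·38/29)/(170/29)=503/85
row 4: denom=10−2·29/85=792/85; d'=(-36−2·503/85)/(792/85)=-2033/396
back: M4=-2033/396
back: M3=503/85−29/85·-2033/396=3037/396
back: M2=38/29−4/29·3037/396=25/99
back: M1=-5/2−1/4·25/99=-1015/396
M: M0=0, M1=-1015/396, M2=25/99, M3=3037/396, M4=-2033/396, M5=0
seg 0: a=-4, c=M0/2=0, d=(M1−M0)/(6·3)=-1015/7128, b=Δ0−h0·(2M0+M1)/6=3127/792
seg 1: a=4, c=M1/2=-1015/792, d=(M2−M1)/(6·3)=1115/7128, b=Δ1−h1·(2M1+M2)/6=41/396
seg 2: a=-3, c=M2/2=25/198, d=(M3−M2)/(6·1)=89/72, b=Δ2−h2·(2M2+M3)/6=-2663/792
seg 3: a=-5, c=M3/2=3037/792, d=(M4−M3)/(6·2)=-845/792, b=Δ3−h3·(2M3+M4)/6=79/132
seg 4: a=3, c=M4/2=-2033/792, d=(M5−M4)/(6·3)=2033/7128, b=Δ4−h4·(2M4+M5)/6=1241/396
t_q=8 → seg 3, τ=1; S=-5+79/132·τ+3037/792·τ²+-845/792·τ³=-647/396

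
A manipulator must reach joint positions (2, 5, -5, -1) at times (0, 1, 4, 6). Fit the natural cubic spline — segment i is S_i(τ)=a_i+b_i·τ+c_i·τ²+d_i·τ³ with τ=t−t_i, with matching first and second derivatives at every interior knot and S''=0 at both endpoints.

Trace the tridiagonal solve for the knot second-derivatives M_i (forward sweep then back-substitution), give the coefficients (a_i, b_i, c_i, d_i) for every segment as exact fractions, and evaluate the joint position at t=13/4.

  seg 0: a=2 b=877/213 c=0 d=-238/213
  seg 1: a=5 b=163/213 c=-238/71 d=47/71
  seg 2: a=-5 b=-314/213 c=185/71 d=-185/426
S(13/4) = -12305/4544

Δ: Δ0=3, Δ1=-10/3, Δ2=2
row 1: diag=8, rhs=-38; c'=3/8, d'=-19/4
row 2: denom=10−3·3/8=71/8; d'=(32−3·-19/4)/(71/8)=370/71
back: M2=370/71
back: M1=-19/4−3/8·370/71=-476/71
M: M0=0, M1=-476/71, M2=370/71, M3=0
seg 0: a=2, c=M0/2=0, d=(M1−M0)/(6·1)=-238/213, b=Δ0−h0·(2M0+M1)/6=877/213
seg 1: a=5, c=M1/2=-238/71, d=(M2−M1)/(6·3)=47/71, b=Δ1−h1·(2M1+M2)/6=163/213
seg 2: a=-5, c=M2/2=185/71, d=(M3−M2)/(6·2)=-185/426, b=Δ2−h2·(2M2+M3)/6=-314/213
t_q=13/4 → seg 1, τ=9/4; S=5+163/213·τ+-238/71·τ²+47/71·τ³=-12305/4544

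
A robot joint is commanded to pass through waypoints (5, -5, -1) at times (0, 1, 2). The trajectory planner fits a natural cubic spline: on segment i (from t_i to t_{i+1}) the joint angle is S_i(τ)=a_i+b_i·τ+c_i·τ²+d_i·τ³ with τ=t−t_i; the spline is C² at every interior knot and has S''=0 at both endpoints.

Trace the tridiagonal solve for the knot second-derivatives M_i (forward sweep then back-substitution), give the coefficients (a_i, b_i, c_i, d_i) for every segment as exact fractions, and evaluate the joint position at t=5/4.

Δ: Δ0=-10, Δ1=4
row 1: diag=4, rhs=84; c'=1/4, d'=21
back: M1=21
M: M0=0, M1=21, M2=0
seg 0: a=5, c=M0/2=0, d=(M1−M0)/(6·1)=7/2, b=Δ0−h0·(2M0+M1)/6=-27/2
seg 1: a=-5, c=M1/2=21/2, d=(M2−M1)/(6·1)=-7/2, b=Δ1−h1·(2M1+M2)/6=-3
t_q=5/4 → seg 1, τ=1/4; S=-5+-3·τ+21/2·τ²+-7/2·τ³=-659/128

  seg 0: a=5 b=-27/2 c=0 d=7/2
  seg 1: a=-5 b=-3 c=21/2 d=-7/2
S(5/4) = -659/128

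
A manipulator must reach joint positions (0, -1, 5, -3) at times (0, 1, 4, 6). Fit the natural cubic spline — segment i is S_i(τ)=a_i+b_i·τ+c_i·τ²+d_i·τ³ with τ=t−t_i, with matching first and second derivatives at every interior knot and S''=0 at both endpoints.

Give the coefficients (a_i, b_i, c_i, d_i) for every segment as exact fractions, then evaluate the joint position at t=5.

Δ: Δ0=-1, Δ1=2, Δ2=-4
row 1: diag=8, rhs=18; c'=3/8, d'=9/4
row 2: denom=10−3·3/8=71/8; d'=(-36−3·9/4)/(71/8)=-342/71
back: M2=-342/71
back: M1=9/4−3/8·-342/71=288/71
M: M0=0, M1=288/71, M2=-342/71, M3=0
seg 0: a=0, c=M0/2=0, d=(M1−M0)/(6·1)=48/71, b=Δ0−h0·(2M0+M1)/6=-119/71
seg 1: a=-1, c=M1/2=144/71, d=(M2−M1)/(6·3)=-35/71, b=Δ1−h1·(2M1+M2)/6=25/71
seg 2: a=5, c=M2/2=-171/71, d=(M3−M2)/(6·2)=57/142, b=Δ2−h2·(2M2+M3)/6=-56/71
t_q=5 → seg 2, τ=1; S=5+-56/71·τ+-171/71·τ²+57/142·τ³=313/142

  seg 0: a=0 b=-119/71 c=0 d=48/71
  seg 1: a=-1 b=25/71 c=144/71 d=-35/71
  seg 2: a=5 b=-56/71 c=-171/71 d=57/142
S(5) = 313/142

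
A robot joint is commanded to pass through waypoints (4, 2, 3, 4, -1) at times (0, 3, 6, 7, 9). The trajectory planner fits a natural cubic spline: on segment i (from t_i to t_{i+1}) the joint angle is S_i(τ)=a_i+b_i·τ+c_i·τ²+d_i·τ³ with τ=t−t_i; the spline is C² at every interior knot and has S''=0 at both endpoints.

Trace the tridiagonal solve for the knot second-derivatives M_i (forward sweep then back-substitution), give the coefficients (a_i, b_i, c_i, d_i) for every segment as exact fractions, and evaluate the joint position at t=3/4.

Δ: Δ0=-2/3, Δ1=1/3, Δ2=1, Δ3=-5/2
row 1: diag=12, rhs=6; c'=1/4, d'=1/2
row 2: denom=8−3·1/4=29/4; d'=(4−3·1/2)/(29/4)=10/29
row 3: denom=6−1·4/29=170/29; d'=(-21−1·10/29)/(170/29)=-619/170
back: M3=-619/170
back: M2=10/29−4/29·-619/170=72/85
back: M1=1/2−1/4·72/85=49/170
M: M0=0, M1=49/170, M2=72/85, M3=-619/170, M4=0
seg 0: a=4, c=M0/2=0, d=(M1−M0)/(6·3)=49/3060, b=Δ0−h0·(2M0+M1)/6=-827/1020
seg 1: a=2, c=M1/2=49/340, d=(M2−M1)/(6·3)=19/612, b=Δ1−h1·(2M1+M2)/6=-193/510
seg 2: a=3, c=M2/2=36/85, d=(M3−M2)/(6·1)=-763/1020, b=Δ2−h2·(2M2+M3)/6=1351/1020
seg 3: a=4, c=M3/2=-619/340, d=(M4−M3)/(6·2)=619/2040, b=Δ3−h3·(2M3+M4)/6=-37/510
t_q=3/4 → seg 0, τ=3/4; S=4+-827/1020·τ+0·τ²+49/3060·τ³=14791/4352

  seg 0: a=4 b=-827/1020 c=0 d=49/3060
  seg 1: a=2 b=-193/510 c=49/340 d=19/612
  seg 2: a=3 b=1351/1020 c=36/85 d=-763/1020
  seg 3: a=4 b=-37/510 c=-619/340 d=619/2040
S(3/4) = 14791/4352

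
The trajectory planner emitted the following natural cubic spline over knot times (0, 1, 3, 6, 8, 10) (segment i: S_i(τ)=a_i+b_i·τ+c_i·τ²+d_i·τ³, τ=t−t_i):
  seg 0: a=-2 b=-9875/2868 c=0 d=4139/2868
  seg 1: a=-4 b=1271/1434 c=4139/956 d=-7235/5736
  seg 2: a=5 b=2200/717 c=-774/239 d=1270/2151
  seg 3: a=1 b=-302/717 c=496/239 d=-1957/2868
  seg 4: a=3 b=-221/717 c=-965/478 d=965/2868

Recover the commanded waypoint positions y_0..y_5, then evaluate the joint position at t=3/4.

y_0=-2 y_1=-4 y_2=5 y_3=1 y_4=3 y_5=-3
S(3/4) = -243117/61184

y_0 = S_0(0) = a_0 = -2
y_1 = S_1(0) = a_1 = -4
y_2 = S_2(0) = a_2 = 5
y_3 = S_3(0) = a_3 = 1
y_4 = S_4(0) = a_4 = 3
y_5 = S_4(2) = -3
t_q=3/4 is in segment 0 (τ=3/4); S_0(τ)=-243117/61184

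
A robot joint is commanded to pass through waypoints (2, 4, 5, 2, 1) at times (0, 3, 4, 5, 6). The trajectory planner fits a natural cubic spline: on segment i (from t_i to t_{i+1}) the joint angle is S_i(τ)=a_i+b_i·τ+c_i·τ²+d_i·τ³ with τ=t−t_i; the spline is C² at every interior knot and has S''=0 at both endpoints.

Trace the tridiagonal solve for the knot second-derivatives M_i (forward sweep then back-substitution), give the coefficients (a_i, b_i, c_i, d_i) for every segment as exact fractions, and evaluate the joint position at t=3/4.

Δ: Δ0=2/3, Δ1=1, Δ2=-3, Δ3=-1
row 1: diag=8, rhs=2; c'=1/8, d'=1/4
row 2: denom=4−1·1/8=31/8; d'=(-24−1·1/4)/(31/8)=-194/31
row 3: denom=4−1·8/31=116/31; d'=(12−1·-194/31)/(116/31)=283/58
back: M3=283/58
back: M2=-194/31−8/31·283/58=-218/29
back: M1=1/4−1/8·-218/29=69/58
M: M0=0, M1=69/58, M2=-218/29, M3=283/58, M4=0
seg 0: a=2, c=M0/2=0, d=(M1−M0)/(6·3)=23/348, b=Δ0−h0·(2M0+M1)/6=25/348
seg 1: a=4, c=M1/2=69/116, d=(M2−M1)/(6·1)=-505/348, b=Δ1−h1·(2M1+M2)/6=323/174
seg 2: a=5, c=M2/2=-109/29, d=(M3−M2)/(6·1)=719/348, b=Δ2−h2·(2M2+M3)/6=-455/348
seg 3: a=2, c=M3/2=283/116, d=(M4−M3)/(6·1)=-283/348, b=Δ3−h3·(2M3+M4)/6=-457/174
t_q=3/4 → seg 0, τ=3/4; S=2+25/348·τ+0·τ²+23/348·τ³=15455/7424

  seg 0: a=2 b=25/348 c=0 d=23/348
  seg 1: a=4 b=323/174 c=69/116 d=-505/348
  seg 2: a=5 b=-455/348 c=-109/29 d=719/348
  seg 3: a=2 b=-457/174 c=283/116 d=-283/348
S(3/4) = 15455/7424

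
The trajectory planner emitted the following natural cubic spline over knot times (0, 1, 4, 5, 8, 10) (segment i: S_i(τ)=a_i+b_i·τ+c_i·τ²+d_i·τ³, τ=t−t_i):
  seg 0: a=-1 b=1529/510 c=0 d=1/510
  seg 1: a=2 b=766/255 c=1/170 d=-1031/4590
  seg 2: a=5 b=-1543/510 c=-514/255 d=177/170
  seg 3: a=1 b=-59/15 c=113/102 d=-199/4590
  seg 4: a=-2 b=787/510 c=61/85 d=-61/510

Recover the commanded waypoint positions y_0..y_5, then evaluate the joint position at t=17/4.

y_0 = S_0(0) = a_0 = -1
y_1 = S_1(0) = a_1 = 2
y_2 = S_2(0) = a_2 = 5
y_3 = S_3(0) = a_3 = 1
y_4 = S_4(0) = a_4 = -2
y_5 = S_4(2) = 3
t_q=17/4 is in segment 2 (τ=1/4); S_2(τ)=44977/10880

y_0=-1 y_1=2 y_2=5 y_3=1 y_4=-2 y_5=3
S(17/4) = 44977/10880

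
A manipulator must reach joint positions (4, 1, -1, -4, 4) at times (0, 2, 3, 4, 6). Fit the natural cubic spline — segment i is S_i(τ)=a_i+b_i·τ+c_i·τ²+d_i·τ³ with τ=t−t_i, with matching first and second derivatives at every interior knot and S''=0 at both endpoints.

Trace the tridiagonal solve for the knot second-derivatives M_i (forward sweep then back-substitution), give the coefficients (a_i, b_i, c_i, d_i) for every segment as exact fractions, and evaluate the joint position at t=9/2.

Δ: Δ0=-3/2, Δ1=-2, Δ2=-3, Δ3=4
row 1: diag=6, rhs=-3; c'=1/6, d'=-1/2
row 2: denom=4−1·1/6=23/6; d'=(-6−1·-1/2)/(23/6)=-33/23
row 3: denom=6−1·6/23=132/23; d'=(42−1·-33/23)/(132/23)=333/44
back: M3=333/44
back: M2=-33/23−6/23·333/44=-75/22
back: M1=-1/2−1/6·-75/22=3/44
M: M0=0, M1=3/44, M2=-75/22, M3=333/44, M4=0
seg 0: a=4, c=M0/2=0, d=(M1−M0)/(6·2)=1/176, b=Δ0−h0·(2M0+M1)/6=-67/44
seg 1: a=1, c=M1/2=3/88, d=(M2−M1)/(6·1)=-51/88, b=Δ1−h1·(2M1+M2)/6=-16/11
seg 2: a=-1, c=M2/2=-75/44, d=(M3−M2)/(6·1)=161/88, b=Δ2−h2·(2M2+M3)/6=-25/8
seg 3: a=-4, c=M3/2=333/88, d=(M4−M3)/(6·2)=-111/176, b=Δ3−h3·(2M3+M4)/6=-23/22
t_q=9/2 → seg 3, τ=1/2; S=-4+-23/22·τ+333/88·τ²+-111/176·τ³=-5147/1408

  seg 0: a=4 b=-67/44 c=0 d=1/176
  seg 1: a=1 b=-16/11 c=3/88 d=-51/88
  seg 2: a=-1 b=-25/8 c=-75/44 d=161/88
  seg 3: a=-4 b=-23/22 c=333/88 d=-111/176
S(9/2) = -5147/1408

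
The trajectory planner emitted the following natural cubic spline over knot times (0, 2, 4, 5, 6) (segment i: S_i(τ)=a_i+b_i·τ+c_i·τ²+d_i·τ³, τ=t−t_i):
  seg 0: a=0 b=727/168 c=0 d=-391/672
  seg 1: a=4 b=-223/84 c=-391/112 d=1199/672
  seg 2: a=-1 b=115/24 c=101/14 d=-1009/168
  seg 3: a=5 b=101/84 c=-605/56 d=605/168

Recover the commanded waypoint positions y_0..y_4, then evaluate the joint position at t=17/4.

y_0=0 y_1=4 y_2=-1 y_3=5 y_4=-1
S(17/4) = 1989/3584

y_0 = S_0(0) = a_0 = 0
y_1 = S_1(0) = a_1 = 4
y_2 = S_2(0) = a_2 = -1
y_3 = S_3(0) = a_3 = 5
y_4 = S_3(1) = -1
t_q=17/4 is in segment 2 (τ=1/4); S_2(τ)=1989/3584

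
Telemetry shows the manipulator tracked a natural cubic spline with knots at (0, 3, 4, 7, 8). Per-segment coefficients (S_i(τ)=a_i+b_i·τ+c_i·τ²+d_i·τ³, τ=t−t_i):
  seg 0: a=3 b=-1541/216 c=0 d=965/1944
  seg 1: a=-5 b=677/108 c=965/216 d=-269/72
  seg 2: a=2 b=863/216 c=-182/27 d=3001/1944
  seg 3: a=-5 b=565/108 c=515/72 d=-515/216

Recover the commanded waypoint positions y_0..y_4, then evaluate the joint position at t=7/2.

y_0 = S_0(0) = a_0 = 3
y_1 = S_1(0) = a_1 = -5
y_2 = S_2(0) = a_2 = 2
y_3 = S_3(0) = a_3 = -5
y_4 = S_3(1) = 5
t_q=7/2 is in segment 1 (τ=1/2); S_1(τ)=-2101/1728

y_0=3 y_1=-5 y_2=2 y_3=-5 y_4=5
S(7/2) = -2101/1728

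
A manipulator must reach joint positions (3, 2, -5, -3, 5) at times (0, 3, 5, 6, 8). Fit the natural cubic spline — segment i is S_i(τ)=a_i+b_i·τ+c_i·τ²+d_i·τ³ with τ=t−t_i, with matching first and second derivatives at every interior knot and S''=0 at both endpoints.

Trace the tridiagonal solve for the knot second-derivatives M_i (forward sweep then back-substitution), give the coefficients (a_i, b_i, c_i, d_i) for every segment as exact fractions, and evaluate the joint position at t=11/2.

  seg 0: a=3 b=2459/1956 c=0 d=-1037/5868
  seg 1: a=2 b=-3437/978 c=-1037/652 d=3125/3912
  seg 2: a=-5 b=-142/489 c=522/163 d=-446/489
  seg 3: a=-3 b=1652/489 c=76/163 d=-38/489
S(11/2) = -2907/652

Δ: Δ0=-1/3, Δ1=-7/2, Δ2=2, Δ3=4
row 1: diag=10, rhs=-19; c'=1/5, d'=-19/10
row 2: denom=6−2·1/5=28/5; d'=(33−2·-19/10)/(28/5)=46/7
row 3: denom=6−1·5/28=163/28; d'=(12−1·46/7)/(163/28)=152/163
back: M3=152/163
back: M2=46/7−5/28·152/163=1044/163
back: M1=-19/10−1/5·1044/163=-1037/326
M: M0=0, M1=-1037/326, M2=1044/163, M3=152/163, M4=0
seg 0: a=3, c=M0/2=0, d=(M1−M0)/(6·3)=-1037/5868, b=Δ0−h0·(2M0+M1)/6=2459/1956
seg 1: a=2, c=M1/2=-1037/652, d=(M2−M1)/(6·2)=3125/3912, b=Δ1−h1·(2M1+M2)/6=-3437/978
seg 2: a=-5, c=M2/2=522/163, d=(M3−M2)/(6·1)=-446/489, b=Δ2−h2·(2M2+M3)/6=-142/489
seg 3: a=-3, c=M3/2=76/163, d=(M4−M3)/(6·2)=-38/489, b=Δ3−h3·(2M3+M4)/6=1652/489
t_q=11/2 → seg 2, τ=1/2; S=-5+-142/489·τ+522/163·τ²+-446/489·τ³=-2907/652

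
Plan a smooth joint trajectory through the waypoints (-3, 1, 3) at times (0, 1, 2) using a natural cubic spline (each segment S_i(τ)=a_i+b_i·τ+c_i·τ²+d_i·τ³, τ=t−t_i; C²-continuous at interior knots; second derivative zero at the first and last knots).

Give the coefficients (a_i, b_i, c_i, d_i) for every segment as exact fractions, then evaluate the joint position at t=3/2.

  seg 0: a=-3 b=9/2 c=0 d=-1/2
  seg 1: a=1 b=3 c=-3/2 d=1/2
S(3/2) = 35/16

Δ: Δ0=4, Δ1=2
row 1: diag=4, rhs=-12; c'=1/4, d'=-3
back: M1=-3
M: M0=0, M1=-3, M2=0
seg 0: a=-3, c=M0/2=0, d=(M1−M0)/(6·1)=-1/2, b=Δ0−h0·(2M0+M1)/6=9/2
seg 1: a=1, c=M1/2=-3/2, d=(M2−M1)/(6·1)=1/2, b=Δ1−h1·(2M1+M2)/6=3
t_q=3/2 → seg 1, τ=1/2; S=1+3·τ+-3/2·τ²+1/2·τ³=35/16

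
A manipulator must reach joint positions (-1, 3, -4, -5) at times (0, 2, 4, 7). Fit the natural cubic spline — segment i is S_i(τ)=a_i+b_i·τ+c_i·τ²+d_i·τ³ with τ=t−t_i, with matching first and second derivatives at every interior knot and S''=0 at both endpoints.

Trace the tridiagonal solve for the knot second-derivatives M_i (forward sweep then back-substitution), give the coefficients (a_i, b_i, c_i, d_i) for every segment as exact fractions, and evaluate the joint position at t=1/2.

  seg 0: a=-1 b=206/57 c=0 d=-23/57
  seg 1: a=3 b=-70/57 c=-46/19 d=293/456
  seg 2: a=-4 b=-365/114 c=109/76 d=-109/684
S(1/2) = 115/152

Δ: Δ0=2, Δ1=-7/2, Δ2=-1/3
row 1: diag=8, rhs=-33; c'=1/4, d'=-33/8
row 2: denom=10−2·1/4=19/2; d'=(19−2·-33/8)/(19/2)=109/38
back: M2=109/38
back: M1=-33/8−1/4·109/38=-92/19
M: M0=0, M1=-92/19, M2=109/38, M3=0
seg 0: a=-1, c=M0/2=0, d=(M1−M0)/(6·2)=-23/57, b=Δ0−h0·(2M0+M1)/6=206/57
seg 1: a=3, c=M1/2=-46/19, d=(M2−M1)/(6·2)=293/456, b=Δ1−h1·(2M1+M2)/6=-70/57
seg 2: a=-4, c=M2/2=109/76, d=(M3−M2)/(6·3)=-109/684, b=Δ2−h2·(2M2+M3)/6=-365/114
t_q=1/2 → seg 0, τ=1/2; S=-1+206/57·τ+0·τ²+-23/57·τ³=115/152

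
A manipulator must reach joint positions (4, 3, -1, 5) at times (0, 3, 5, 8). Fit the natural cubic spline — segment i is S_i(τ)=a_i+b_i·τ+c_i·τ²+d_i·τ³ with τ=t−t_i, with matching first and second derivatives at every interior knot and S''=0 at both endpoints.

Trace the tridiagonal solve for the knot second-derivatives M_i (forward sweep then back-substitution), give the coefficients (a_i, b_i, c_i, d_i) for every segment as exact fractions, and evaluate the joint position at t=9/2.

  seg 0: a=4 b=7/16 c=0 d=-37/432
  seg 1: a=3 b=-15/8 c=-37/48 d=17/48
  seg 2: a=-1 b=-17/24 c=65/48 d=-65/432
S(9/2) = -45/128

Δ: Δ0=-1/3, Δ1=-2, Δ2=2
row 1: diag=10, rhs=-10; c'=1/5, d'=-1
row 2: denom=10−2·1/5=48/5; d'=(24−2·-1)/(48/5)=65/24
back: M2=65/24
back: M1=-1−1/5·65/24=-37/24
M: M0=0, M1=-37/24, M2=65/24, M3=0
seg 0: a=4, c=M0/2=0, d=(M1−M0)/(6·3)=-37/432, b=Δ0−h0·(2M0+M1)/6=7/16
seg 1: a=3, c=M1/2=-37/48, d=(M2−M1)/(6·2)=17/48, b=Δ1−h1·(2M1+M2)/6=-15/8
seg 2: a=-1, c=M2/2=65/48, d=(M3−M2)/(6·3)=-65/432, b=Δ2−h2·(2M2+M3)/6=-17/24
t_q=9/2 → seg 1, τ=3/2; S=3+-15/8·τ+-37/48·τ²+17/48·τ³=-45/128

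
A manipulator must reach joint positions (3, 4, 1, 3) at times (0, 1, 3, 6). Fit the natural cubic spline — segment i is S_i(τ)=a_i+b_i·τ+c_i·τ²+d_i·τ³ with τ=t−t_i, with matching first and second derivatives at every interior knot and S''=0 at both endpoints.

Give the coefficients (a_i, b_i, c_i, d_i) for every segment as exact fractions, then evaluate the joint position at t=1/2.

Δ: Δ0=1, Δ1=-3/2, Δ2=2/3
row 1: diag=6, rhs=-15; c'=1/3, d'=-5/2
row 2: denom=10−2·1/3=28/3; d'=(13−2·-5/2)/(28/3)=27/14
back: M2=27/14
back: M1=-5/2−1/3·27/14=-22/7
M: M0=0, M1=-22/7, M2=27/14, M3=0
seg 0: a=3, c=M0/2=0, d=(M1−M0)/(6·1)=-11/21, b=Δ0−h0·(2M0+M1)/6=32/21
seg 1: a=4, c=M1/2=-11/7, d=(M2−M1)/(6·2)=71/168, b=Δ1−h1·(2M1+M2)/6=-1/21
seg 2: a=1, c=M2/2=27/28, d=(M3−M2)/(6·3)=-3/28, b=Δ2−h2·(2M2+M3)/6=-53/42
t_q=1/2 → seg 0, τ=1/2; S=3+32/21·τ+0·τ²+-11/21·τ³=207/56

  seg 0: a=3 b=32/21 c=0 d=-11/21
  seg 1: a=4 b=-1/21 c=-11/7 d=71/168
  seg 2: a=1 b=-53/42 c=27/28 d=-3/28
S(1/2) = 207/56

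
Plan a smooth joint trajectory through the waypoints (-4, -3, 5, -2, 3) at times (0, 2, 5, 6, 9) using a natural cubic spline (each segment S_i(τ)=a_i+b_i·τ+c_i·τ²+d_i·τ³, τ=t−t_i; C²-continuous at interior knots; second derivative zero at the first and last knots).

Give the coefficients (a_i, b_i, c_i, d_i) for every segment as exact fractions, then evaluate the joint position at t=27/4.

Δ: Δ0=1/2, Δ1=8/3, Δ2=-7, Δ3=5/3
row 1: diag=10, rhs=13; c'=3/10, d'=13/10
row 2: denom=8−3·3/10=71/10; d'=(-58−3·13/10)/(71/10)=-619/71
row 3: denom=8−1·10/71=558/71; d'=(52−1·-619/71)/(558/71)=479/62
back: M3=479/62
back: M2=-619/71−10/71·479/62=-304/31
back: M1=13/10−3/10·-304/31=263/62
M: M0=0, M1=263/62, M2=-304/31, M3=479/62, M4=0
seg 0: a=-4, c=M0/2=0, d=(M1−M0)/(6·2)=263/744, b=Δ0−h0·(2M0+M1)/6=-85/93
seg 1: a=-3, c=M1/2=263/124, d=(M2−M1)/(6·3)=-871/1116, b=Δ1−h1·(2M1+M2)/6=619/186
seg 2: a=5, c=M2/2=-152/31, d=(M3−M2)/(6·1)=1087/372, b=Δ2−h2·(2M2+M3)/6=-1867/372
seg 3: a=-2, c=M3/2=479/124, d=(M4−M3)/(6·3)=-479/1116, b=Δ3−h3·(2M3+M4)/6=-1127/186
t_q=27/4 → seg 3, τ=3/4; S=-2+-1127/186·τ+479/124·τ²+-479/1116·τ³=-36129/7936

  seg 0: a=-4 b=-85/93 c=0 d=263/744
  seg 1: a=-3 b=619/186 c=263/124 d=-871/1116
  seg 2: a=5 b=-1867/372 c=-152/31 d=1087/372
  seg 3: a=-2 b=-1127/186 c=479/124 d=-479/1116
S(27/4) = -36129/7936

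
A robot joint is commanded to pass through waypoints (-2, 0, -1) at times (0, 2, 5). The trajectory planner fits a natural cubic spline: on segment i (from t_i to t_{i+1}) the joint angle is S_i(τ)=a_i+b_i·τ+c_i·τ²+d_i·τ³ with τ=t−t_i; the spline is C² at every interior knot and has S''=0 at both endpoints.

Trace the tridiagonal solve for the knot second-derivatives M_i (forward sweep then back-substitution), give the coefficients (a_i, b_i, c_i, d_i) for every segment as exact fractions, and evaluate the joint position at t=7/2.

Δ: Δ0=1, Δ1=-1/3
row 1: diag=10, rhs=-8; c'=3/10, d'=-4/5
back: M1=-4/5
M: M0=0, M1=-4/5, M2=0
seg 0: a=-2, c=M0/2=0, d=(M1−M0)/(6·2)=-1/15, b=Δ0−h0·(2M0+M1)/6=19/15
seg 1: a=0, c=M1/2=-2/5, d=(M2−M1)/(6·3)=2/45, b=Δ1−h1·(2M1+M2)/6=7/15
t_q=7/2 → seg 1, τ=3/2; S=0+7/15·τ+-2/5·τ²+2/45·τ³=-1/20

  seg 0: a=-2 b=19/15 c=0 d=-1/15
  seg 1: a=0 b=7/15 c=-2/5 d=2/45
S(7/2) = -1/20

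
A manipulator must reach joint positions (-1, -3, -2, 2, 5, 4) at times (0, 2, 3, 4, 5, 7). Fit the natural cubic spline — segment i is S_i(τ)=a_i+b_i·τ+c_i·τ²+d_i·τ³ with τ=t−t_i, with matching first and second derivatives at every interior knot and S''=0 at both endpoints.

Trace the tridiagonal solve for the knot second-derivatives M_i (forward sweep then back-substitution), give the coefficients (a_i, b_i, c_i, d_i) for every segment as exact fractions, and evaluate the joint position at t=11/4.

  seg 0: a=-1 b=-694/493 c=0 d=201/1972
  seg 1: a=-3 b=-91/493 c=603/986 d=565/986
  seg 2: a=-2 b=2719/986 c=1149/493 d=-37/34
  seg 3: a=2 b=2048/493 c=-921/986 d=-217/986
  seg 4: a=5 b=1603/986 c=-786/493 d=131/493
S(11/4) = -161085/63104

Δ: Δ0=-1, Δ1=1, Δ2=4, Δ3=3, Δ4=-1/2
row 1: diag=6, rhs=12; c'=1/6, d'=2
row 2: denom=4−1·1/6=23/6; d'=(18−1·2)/(23/6)=96/23
row 3: denom=4−1·6/23=86/23; d'=(-6−1·96/23)/(86/23)=-117/43
row 4: denom=6−1·23/86=493/86; d'=(-21−1·-117/43)/(493/86)=-1572/493
back: M4=-1572/493
back: M3=-117/43−23/86·-1572/493=-921/493
back: M2=96/23−6/23·-921/493=2298/493
back: M1=2−1/6·2298/493=603/493
M: M0=0, M1=603/493, M2=2298/493, M3=-921/493, M4=-1572/493, M5=0
seg 0: a=-1, c=M0/2=0, d=(M1−M0)/(6·2)=201/1972, b=Δ0−h0·(2M0+M1)/6=-694/493
seg 1: a=-3, c=M1/2=603/986, d=(M2−M1)/(6·1)=565/986, b=Δ1−h1·(2M1+M2)/6=-91/493
seg 2: a=-2, c=M2/2=1149/493, d=(M3−M2)/(6·1)=-37/34, b=Δ2−h2·(2M2+M3)/6=2719/986
seg 3: a=2, c=M3/2=-921/986, d=(M4−M3)/(6·1)=-217/986, b=Δ3−h3·(2M3+M4)/6=2048/493
seg 4: a=5, c=M4/2=-786/493, d=(M5−M4)/(6·2)=131/493, b=Δ4−h4·(2M4+M5)/6=1603/986
t_q=11/4 → seg 1, τ=3/4; S=-3+-91/493·τ+603/986·τ²+565/986·τ³=-161085/63104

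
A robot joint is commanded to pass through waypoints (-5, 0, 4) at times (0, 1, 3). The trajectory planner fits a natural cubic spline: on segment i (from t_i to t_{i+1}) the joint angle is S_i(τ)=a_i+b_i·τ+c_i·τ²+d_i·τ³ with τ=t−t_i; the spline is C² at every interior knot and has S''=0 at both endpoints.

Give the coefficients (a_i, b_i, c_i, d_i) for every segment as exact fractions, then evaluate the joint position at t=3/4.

  seg 0: a=-5 b=11/2 c=0 d=-1/2
  seg 1: a=0 b=4 c=-3/2 d=1/4
S(3/4) = -139/128

Δ: Δ0=5, Δ1=2
row 1: diag=6, rhs=-18; c'=1/3, d'=-3
back: M1=-3
M: M0=0, M1=-3, M2=0
seg 0: a=-5, c=M0/2=0, d=(M1−M0)/(6·1)=-1/2, b=Δ0−h0·(2M0+M1)/6=11/2
seg 1: a=0, c=M1/2=-3/2, d=(M2−M1)/(6·2)=1/4, b=Δ1−h1·(2M1+M2)/6=4
t_q=3/4 → seg 0, τ=3/4; S=-5+11/2·τ+0·τ²+-1/2·τ³=-139/128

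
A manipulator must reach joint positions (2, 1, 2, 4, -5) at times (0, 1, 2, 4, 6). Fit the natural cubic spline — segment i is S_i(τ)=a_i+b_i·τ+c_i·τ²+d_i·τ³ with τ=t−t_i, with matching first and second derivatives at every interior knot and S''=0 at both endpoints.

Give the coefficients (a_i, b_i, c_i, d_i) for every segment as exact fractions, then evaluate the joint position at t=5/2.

  seg 0: a=2 b=-35/24 c=0 d=11/24
  seg 1: a=1 b=-1/12 c=11/8 d=-7/24
  seg 2: a=2 b=43/24 c=1/2 d=-43/96
  seg 3: a=4 b=-19/12 c=-35/16 d=35/96
S(5/2) = 759/256

Δ: Δ0=-1, Δ1=1, Δ2=1, Δ3=-9/2
row 1: diag=4, rhs=12; c'=1/4, d'=3
row 2: denom=6−1·1/4=23/4; d'=(0−1·3)/(23/4)=-12/23
row 3: denom=8−2·8/23=168/23; d'=(-33−2·-12/23)/(168/23)=-35/8
back: M3=-35/8
back: M2=-12/23−8/23·-35/8=1
back: M1=3−1/4·1=11/4
M: M0=0, M1=11/4, M2=1, M3=-35/8, M4=0
seg 0: a=2, c=M0/2=0, d=(M1−M0)/(6·1)=11/24, b=Δ0−h0·(2M0+M1)/6=-35/24
seg 1: a=1, c=M1/2=11/8, d=(M2−M1)/(6·1)=-7/24, b=Δ1−h1·(2M1+M2)/6=-1/12
seg 2: a=2, c=M2/2=1/2, d=(M3−M2)/(6·2)=-43/96, b=Δ2−h2·(2M2+M3)/6=43/24
seg 3: a=4, c=M3/2=-35/16, d=(M4−M3)/(6·2)=35/96, b=Δ3−h3·(2M3+M4)/6=-19/12
t_q=5/2 → seg 2, τ=1/2; S=2+43/24·τ+1/2·τ²+-43/96·τ³=759/256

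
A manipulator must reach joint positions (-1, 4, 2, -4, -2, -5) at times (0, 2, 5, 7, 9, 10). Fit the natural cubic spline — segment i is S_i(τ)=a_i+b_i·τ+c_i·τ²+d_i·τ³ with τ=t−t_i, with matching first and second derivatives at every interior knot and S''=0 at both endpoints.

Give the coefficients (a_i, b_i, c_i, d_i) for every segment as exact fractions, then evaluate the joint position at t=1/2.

  seg 0: a=-1 b=16567/5646 c=0 d=-613/5646
  seg 1: a=4 b=9211/5646 c=-613/941 d=-647/16938
  seg 2: a=2 b=-9340/2823 c=-1873/1882 d=3245/5646
  seg 3: a=-4 b=-1108/2823 c=4617/1882 d=-2480/2823
  seg 4: a=-2 b=-3166/2823 c=-5303/1882 d=5303/5646
S(1/2) = 6829/15056

Δ: Δ0=5/2, Δ1=-2/3, Δ2=-3, Δ3=1, Δ4=-3
row 1: diag=10, rhs=-19; c'=3/10, d'=-19/10
row 2: denom=10−3·3/10=91/10; d'=(-14−3·-19/10)/(91/10)=-83/91
row 3: denom=8−2·20/91=688/91; d'=(24−2·-83/91)/(688/91)=1175/344
row 4: denom=6−2·91/344=941/172; d'=(-24−2·1175/344)/(941/172)=-5303/941
back: M4=-5303/941
back: M3=1175/344−91/344·-5303/941=4617/941
back: M2=-83/91−20/91·4617/941=-1873/941
back: M1=-19/10−3/10·-1873/941=-1226/941
M: M0=0, M1=-1226/941, M2=-1873/941, M3=4617/941, M4=-5303/941, M5=0
seg 0: a=-1, c=M0/2=0, d=(M1−M0)/(6·2)=-613/5646, b=Δ0−h0·(2M0+M1)/6=16567/5646
seg 1: a=4, c=M1/2=-613/941, d=(M2−M1)/(6·3)=-647/16938, b=Δ1−h1·(2M1+M2)/6=9211/5646
seg 2: a=2, c=M2/2=-1873/1882, d=(M3−M2)/(6·2)=3245/5646, b=Δ2−h2·(2M2+M3)/6=-9340/2823
seg 3: a=-4, c=M3/2=4617/1882, d=(M4−M3)/(6·2)=-2480/2823, b=Δ3−h3·(2M3+M4)/6=-1108/2823
seg 4: a=-2, c=M4/2=-5303/1882, d=(M5−M4)/(6·1)=5303/5646, b=Δ4−h4·(2M4+M5)/6=-3166/2823
t_q=1/2 → seg 0, τ=1/2; S=-1+16567/5646·τ+0·τ²+-613/5646·τ³=6829/15056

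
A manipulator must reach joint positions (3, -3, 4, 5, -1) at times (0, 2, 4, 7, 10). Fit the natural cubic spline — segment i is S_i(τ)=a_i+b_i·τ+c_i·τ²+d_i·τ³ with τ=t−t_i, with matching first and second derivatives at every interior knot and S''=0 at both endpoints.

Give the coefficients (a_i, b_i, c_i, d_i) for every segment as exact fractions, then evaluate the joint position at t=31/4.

Δ: Δ0=-3, Δ1=7/2, Δ2=1/3, Δ3=-2
row 1: diag=8, rhs=39; c'=1/4, d'=39/8
row 2: denom=10−2·1/4=19/2; d'=(-19−2·39/8)/(19/2)=-115/38
row 3: denom=12−3·6/19=210/19; d'=(-14−3·-115/38)/(210/19)=-187/420
back: M3=-187/420
back: M2=-115/38−6/19·-187/420=-101/35
back: M1=39/8−1/4·-101/35=1567/280
M: M0=0, M1=1567/280, M2=-101/35, M3=-187/420, M4=0
seg 0: a=3, c=M0/2=0, d=(M1−M0)/(6·2)=1567/3360, b=Δ0−h0·(2M0+M1)/6=-4087/840
seg 1: a=-3, c=M1/2=1567/560, d=(M2−M1)/(6·2)=-475/672, b=Δ1−h1·(2M1+M2)/6=307/420
seg 2: a=4, c=M2/2=-101/70, d=(M3−M2)/(6·3)=205/1512, b=Δ2−h2·(2M2+M3)/6=413/120
seg 3: a=5, c=M3/2=-187/840, d=(M4−M3)/(6·3)=187/7560, b=Δ3−h3·(2M3+M4)/6=-653/420
t_q=31/4 → seg 3, τ=3/4; S=5+-653/420·τ+-187/840·τ²+187/7560·τ³=9521/2560

  seg 0: a=3 b=-4087/840 c=0 d=1567/3360
  seg 1: a=-3 b=307/420 c=1567/560 d=-475/672
  seg 2: a=4 b=413/120 c=-101/70 d=205/1512
  seg 3: a=5 b=-653/420 c=-187/840 d=187/7560
S(31/4) = 9521/2560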